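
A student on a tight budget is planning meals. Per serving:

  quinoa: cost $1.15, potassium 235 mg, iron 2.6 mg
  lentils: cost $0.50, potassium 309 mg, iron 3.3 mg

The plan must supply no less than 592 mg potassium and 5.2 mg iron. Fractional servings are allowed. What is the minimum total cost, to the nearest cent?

For a min-cost LP with two ≥-constraints, a basic feasible solution has at most two positive variables.
quinoa only: max(592/235, 5.2/2.6) = 2.519 servings → $2.90.
lentils only: max(592/309, 5.2/3.3) = 1.916 servings → $0.96.
quinoa + lentils with both targets exact would need a negative amount; discard.
So the least-cost plan costs $0.96.

$0.96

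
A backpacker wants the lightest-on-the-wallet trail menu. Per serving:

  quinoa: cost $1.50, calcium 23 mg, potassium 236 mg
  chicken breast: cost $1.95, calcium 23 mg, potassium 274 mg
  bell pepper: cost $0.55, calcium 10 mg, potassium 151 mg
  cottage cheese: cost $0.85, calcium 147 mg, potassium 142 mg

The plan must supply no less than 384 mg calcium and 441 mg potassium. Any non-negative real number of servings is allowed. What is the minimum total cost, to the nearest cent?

$2.46

At the optimum either one food covers both requirements or two foods hit both targets exactly; no other combination can be cheaper.
quinoa only: max(384/23, 441/236) = 16.7 servings → $25.04.
chicken breast only: max(384/23, 441/274) = 16.7 servings → $32.56.
bell pepper only: max(384/10, 441/151) = 38.4 servings → $21.12.
cottage cheese only: max(384/147, 441/142) = 3.106 servings → $2.64.
quinoa + chicken breast: intersection lies outside the first quadrant.
quinoa + bell pepper: intersection lies outside the first quadrant.
quinoa + cottage cheese with both tight: 0.3277 servings and 2.561 servings → $2.67.
chicken breast + bell pepper: intersection lies outside the first quadrant.
chicken breast + cottage cheese with both tight: 0.2783 servings and 2.569 servings → $2.73.
bell pepper + cottage cheese with both tight: 0.4957 servings and 2.579 servings → $2.46.
So the least-cost plan costs $2.46.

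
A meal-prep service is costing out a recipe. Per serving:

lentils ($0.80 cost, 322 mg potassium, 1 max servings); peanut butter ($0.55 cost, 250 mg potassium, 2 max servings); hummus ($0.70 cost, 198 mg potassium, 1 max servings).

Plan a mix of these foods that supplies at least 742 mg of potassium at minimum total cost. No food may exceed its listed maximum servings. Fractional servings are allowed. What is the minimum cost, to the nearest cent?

$1.70

Cost per mg of potassium: peanut butter $0.0022, lentils $0.0025, hummus $0.0035.
Take 2 servings of peanut butter: +500.0 mg potassium for $1.10 (total $1.10, still need 242.0 mg).
Take 0.7516 servings of lentils: +242.0 mg potassium for $0.60 (total $1.70, still need 0.0 mg).
Filling from the cheapest source first is optimal under one linear minimum: $1.70.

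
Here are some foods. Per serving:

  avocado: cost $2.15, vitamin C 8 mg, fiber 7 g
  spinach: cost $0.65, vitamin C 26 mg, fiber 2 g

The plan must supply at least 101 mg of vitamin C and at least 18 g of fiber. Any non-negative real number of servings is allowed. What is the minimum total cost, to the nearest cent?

This is a tiny linear program; its minimum lies at a vertex of the feasible set. List the vertices and price them.
avocado only: max(101/8, 18/7) = 12.62 servings → $27.14.
spinach only: max(101/26, 18/2) = 9 servings → $5.85.
avocado + spinach with both tight: 1.602 servings and 3.392 servings → $5.65.
So the least-cost plan costs $5.65.

$5.65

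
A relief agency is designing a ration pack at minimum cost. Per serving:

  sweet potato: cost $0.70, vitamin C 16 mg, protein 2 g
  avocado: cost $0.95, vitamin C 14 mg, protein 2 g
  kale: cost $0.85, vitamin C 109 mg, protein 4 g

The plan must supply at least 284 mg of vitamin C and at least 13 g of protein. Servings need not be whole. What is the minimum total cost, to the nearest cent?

$2.76

The cheapest plan sits at a corner of the feasible region — with two constraints it uses at most two foods.
sweet potato only: max(284/16, 13/2) = 17.75 servings → $12.43.
avocado only: max(284/14, 13/2) = 20.29 servings → $19.27.
kale only: max(284/109, 13/4) = 3.25 servings → $2.76.
sweet potato + avocado: intersection lies outside the first quadrant.
sweet potato + kale with both tight: 1.825 servings and 2.338 servings → $3.26.
avocado + kale with both tight: 1.735 servings and 2.383 servings → $3.67.
Cheapest feasible corner: $2.76.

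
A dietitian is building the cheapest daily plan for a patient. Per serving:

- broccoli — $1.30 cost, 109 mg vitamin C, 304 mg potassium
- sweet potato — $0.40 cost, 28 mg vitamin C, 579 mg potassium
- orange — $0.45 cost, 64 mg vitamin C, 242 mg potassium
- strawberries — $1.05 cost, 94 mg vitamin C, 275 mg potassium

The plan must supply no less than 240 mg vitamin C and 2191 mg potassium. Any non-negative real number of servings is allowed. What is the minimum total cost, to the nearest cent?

$2.24

An LP optimum is at a vertex; with two nutrient constraints at most two foods are used. Check each candidate.
broccoli only: max(240/109, 2191/304) = 7.207 servings → $9.37.
sweet potato only: max(240/28, 2191/579) = 8.571 servings → $3.43.
orange only: max(240/64, 2191/242) = 9.054 servings → $4.07.
strawberries only: max(240/94, 2191/275) = 7.967 servings → $8.37.
broccoli + sweet potato with both tight: 1.421 servings and 3.038 servings → $3.06.
broccoli + orange with both targets exact would need a negative amount; discard.
broccoli + strawberries: intersection lies outside the first quadrant.
sweet potato + orange with both tight: 2.713 servings and 2.563 servings → $2.24.
sweet potato + strawberries with both tight: 2.995 servings and 1.661 servings → $2.94.
orange + strawberries: the both-tight solution has a negative serving — not a feasible corner.
The minimum over all feasible corners is $2.24.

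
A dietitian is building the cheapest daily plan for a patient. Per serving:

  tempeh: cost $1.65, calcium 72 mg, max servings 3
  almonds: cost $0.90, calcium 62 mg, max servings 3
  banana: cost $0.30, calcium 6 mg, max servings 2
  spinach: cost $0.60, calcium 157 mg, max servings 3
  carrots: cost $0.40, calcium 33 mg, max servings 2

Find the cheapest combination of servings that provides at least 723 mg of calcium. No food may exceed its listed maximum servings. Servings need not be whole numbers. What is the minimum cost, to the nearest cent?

$5.30

Cost per mg of calcium: spinach $0.0038, carrots $0.0121, almonds $0.0145, tempeh $0.0229, banana $0.0500.
Take 3 servings of spinach: +471.0 mg calcium for $1.80 (total $1.80, still need 252.0 mg).
Take 2 servings of carrots: +66.0 mg calcium for $0.80 (total $2.60, still need 186.0 mg).
Take 3 servings of almonds: +186.0 mg calcium for $2.70 (total $5.30, still need 0.0 mg).
Filling from the cheapest source first is optimal under one linear minimum: $5.30.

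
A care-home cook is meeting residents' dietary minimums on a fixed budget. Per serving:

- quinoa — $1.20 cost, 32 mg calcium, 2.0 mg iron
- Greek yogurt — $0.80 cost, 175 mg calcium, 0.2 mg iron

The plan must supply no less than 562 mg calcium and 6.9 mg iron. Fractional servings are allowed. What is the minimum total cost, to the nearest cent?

Minimising a linear cost over {calcium ≥ 562, iron ≥ 6.9, servings ≥ 0} — the optimum is at a vertex, using one or two foods.
quinoa only: max(562/32, 6.9/2.0) = 17.56 servings → $21.07.
Greek yogurt only: max(562/175, 6.9/0.2) = 34.5 servings → $27.60.
quinoa + Greek yogurt with both tight: 3.187 servings and 2.629 servings → $5.93.
So the least-cost plan costs $5.93.

$5.93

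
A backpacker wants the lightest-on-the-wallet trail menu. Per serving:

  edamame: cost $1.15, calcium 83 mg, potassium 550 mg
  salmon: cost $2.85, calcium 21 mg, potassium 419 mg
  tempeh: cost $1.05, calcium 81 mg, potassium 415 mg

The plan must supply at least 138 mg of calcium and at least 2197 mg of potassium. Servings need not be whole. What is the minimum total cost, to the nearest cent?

$4.59

At the optimum either one food covers both requirements or two foods hit both targets exactly; no other combination can be cheaper.
edamame only: max(138/83, 2197/550) = 3.995 servings → $4.59.
salmon only: max(138/21, 2197/419) = 6.571 servings → $18.73.
tempeh only: max(138/81, 2197/415) = 5.294 servings → $5.56.
edamame + salmon with both tight: 0.5031 servings and 4.583 servings → $13.64.
edamame + tempeh: the both-tight solution has a negative serving — not a feasible corner.
salmon + tempeh with both tight: 4.785 servings and 0.4632 servings → $14.12.
Cheapest feasible corner: $4.59.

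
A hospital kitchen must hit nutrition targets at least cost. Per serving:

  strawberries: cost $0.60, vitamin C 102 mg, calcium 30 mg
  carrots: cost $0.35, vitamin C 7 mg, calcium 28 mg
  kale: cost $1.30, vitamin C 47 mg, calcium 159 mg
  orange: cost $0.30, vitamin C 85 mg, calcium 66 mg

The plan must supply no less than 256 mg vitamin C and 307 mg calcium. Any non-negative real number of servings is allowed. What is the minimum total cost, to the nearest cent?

Check every corner: each single food scaled to meet both minima, and each pair solved so both constraints bind.
strawberries only: max(256/102, 307/30) = 10.23 servings → $6.14.
carrots only: max(256/7, 307/28) = 36.57 servings → $12.80.
kale only: max(256/47, 307/159) = 5.447 servings → $7.08.
orange only: max(256/85, 307/66) = 4.652 servings → $1.40.
strawberries + carrots with both tight: 1.897 servings and 8.932 servings → $4.26.
strawberries + kale with both tight: 1.774 servings and 1.596 servings → $3.14.
strawberries + orange with both targets exact would need a negative amount; discard.
carrots + kale: the both-tight solution has a negative serving — not a feasible corner.
carrots + orange with both tight: 4.796 servings and 2.617 servings → $2.46.
kale + orange with both tight: 0.8834 servings and 2.523 servings → $1.91.
So the least-cost plan costs $1.40.

$1.40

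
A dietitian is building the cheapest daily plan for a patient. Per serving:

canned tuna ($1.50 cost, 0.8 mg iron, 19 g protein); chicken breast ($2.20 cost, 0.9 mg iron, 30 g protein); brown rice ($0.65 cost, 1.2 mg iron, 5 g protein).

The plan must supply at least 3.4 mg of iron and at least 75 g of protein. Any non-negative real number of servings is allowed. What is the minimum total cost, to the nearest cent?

With two linear requirements the optimum uses one or two foods; enumerate the corners.
canned tuna only: max(3.4/0.8, 75/19) = 4.25 servings → $6.38.
chicken breast only: max(3.4/0.9, 75/30) = 3.778 servings → $8.31.
brown rice only: max(3.4/1.2, 75/5) = 15 servings → $9.75.
canned tuna + chicken breast: intersection lies outside the first quadrant.
canned tuna + brown rice with both tight: 3.883 servings and 0.2447 servings → $5.98.
chicken breast + brown rice with both tight: 2.317 servings and 1.095 servings → $5.81.
Cheapest feasible corner: $5.81.

$5.81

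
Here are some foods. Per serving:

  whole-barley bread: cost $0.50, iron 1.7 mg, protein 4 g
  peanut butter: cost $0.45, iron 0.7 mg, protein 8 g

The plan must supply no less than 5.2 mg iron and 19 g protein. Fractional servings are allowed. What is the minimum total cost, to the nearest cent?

$1.79

At the optimum either one food covers both requirements or two foods hit both targets exactly; no other combination can be cheaper.
whole-barley bread only: max(5.2/1.7, 19/4) = 4.75 servings → $2.38.
peanut butter only: max(5.2/0.7, 19/8) = 7.429 servings → $3.34.
whole-barley bread + peanut butter with both tight: 2.62 servings and 1.065 servings → $1.79.
The minimum over all feasible corners is $1.79.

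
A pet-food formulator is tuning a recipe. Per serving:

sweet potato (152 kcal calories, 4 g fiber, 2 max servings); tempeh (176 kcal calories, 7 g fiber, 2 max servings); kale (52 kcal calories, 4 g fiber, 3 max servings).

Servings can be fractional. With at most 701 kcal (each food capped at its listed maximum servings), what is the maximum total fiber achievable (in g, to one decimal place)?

31.1 g

Fiber per kcal: kale 0.07692, tempeh 0.03977, sweet potato 0.02632.
Take 3 servings of kale: uses 156 kcal, +12.0 g fiber (running total 12.0 g).
Take 2 servings of tempeh: uses 352 kcal, +14.0 g fiber (running total 26.0 g).
Take 1.27 servings of sweet potato: uses 193 kcal, +5.1 g fiber (running total 31.1 g).
Filling greedily by fiber-per-kcal is optimal for one linear limit, giving 31.1 g.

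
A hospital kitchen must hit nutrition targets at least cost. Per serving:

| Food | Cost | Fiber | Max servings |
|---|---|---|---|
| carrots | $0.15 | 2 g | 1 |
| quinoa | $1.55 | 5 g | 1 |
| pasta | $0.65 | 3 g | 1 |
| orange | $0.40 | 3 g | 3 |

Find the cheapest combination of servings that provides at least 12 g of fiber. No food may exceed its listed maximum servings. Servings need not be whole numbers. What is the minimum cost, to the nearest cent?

Cost per g of fiber: carrots $0.0750, orange $0.1333, pasta $0.2167, quinoa $0.3100.
Take 1 serving of carrots: +2.0 g fiber for $0.15 (total $0.15, still need 10.0 g).
Take 3 servings of orange: +9.0 g fiber for $1.20 (total $1.35, still need 1.0 g).
Take 0.3333 servings of pasta: +1.0 g fiber for $0.22 (total $1.57, still need 0.0 g).
Filling from the cheapest source first is optimal under one linear minimum: $1.57.

$1.57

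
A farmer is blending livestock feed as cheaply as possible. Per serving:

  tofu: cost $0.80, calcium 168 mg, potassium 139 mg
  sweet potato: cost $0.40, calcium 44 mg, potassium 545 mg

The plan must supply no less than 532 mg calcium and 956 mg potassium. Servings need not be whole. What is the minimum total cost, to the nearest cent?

A basic optimal solution has at most two foods positive. Try each food alone and each pair with both targets met exactly.
tofu only: max(532/168, 956/139) = 6.878 servings → $5.50.
sweet potato only: max(532/44, 956/545) = 12.09 servings → $4.84.
tofu + sweet potato with both tight: 2.901 servings and 1.014 servings → $2.73.
So the least-cost plan costs $2.73.

$2.73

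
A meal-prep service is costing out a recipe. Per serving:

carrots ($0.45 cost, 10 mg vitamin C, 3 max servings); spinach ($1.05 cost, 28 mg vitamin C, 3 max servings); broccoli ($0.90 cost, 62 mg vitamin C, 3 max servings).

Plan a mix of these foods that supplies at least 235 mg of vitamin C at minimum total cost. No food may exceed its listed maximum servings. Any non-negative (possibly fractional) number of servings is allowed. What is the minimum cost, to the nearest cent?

$4.54

Cost per mg of vitamin C: broccoli $0.0145, spinach $0.0375, carrots $0.0450.
Take 3 servings of broccoli: +186.0 mg vitamin C for $2.70 (total $2.70, still need 49.0 mg).
Take 1.75 servings of spinach: +49.0 mg vitamin C for $1.84 (total $4.54, still need 0.0 mg).
Greedy by cheapest-per-mg is optimal for a single linear constraint, so the minimum cost is $4.54.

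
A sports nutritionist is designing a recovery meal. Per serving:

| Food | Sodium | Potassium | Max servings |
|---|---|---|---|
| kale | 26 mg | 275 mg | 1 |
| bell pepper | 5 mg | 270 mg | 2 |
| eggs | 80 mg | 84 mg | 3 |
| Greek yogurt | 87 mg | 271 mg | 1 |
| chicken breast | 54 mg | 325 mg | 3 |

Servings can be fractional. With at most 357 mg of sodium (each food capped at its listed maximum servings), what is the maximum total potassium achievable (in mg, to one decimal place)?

Potassium per mg sodium: bell pepper 54, kale 10.58, chicken breast 6.019, Greek yogurt 3.115, eggs 1.05.
Take 2 servings of bell pepper: uses 10 mg sodium, +540.0 mg potassium (running total 540.0 mg).
Take 1 serving of kale: uses 26 mg sodium, +275.0 mg potassium (running total 815.0 mg).
Take 3 servings of chicken breast: uses 162 mg sodium, +975.0 mg potassium (running total 1790.0 mg).
Take 1 serving of Greek yogurt: uses 87 mg sodium, +271.0 mg potassium (running total 2061.0 mg).
Take 0.9 servings of eggs: uses 72 mg sodium, +75.6 mg potassium (running total 2136.6 mg).
Greedy by best ratio exhausts the sodium allowance optimally: 2136.6 mg.

2136.6 mg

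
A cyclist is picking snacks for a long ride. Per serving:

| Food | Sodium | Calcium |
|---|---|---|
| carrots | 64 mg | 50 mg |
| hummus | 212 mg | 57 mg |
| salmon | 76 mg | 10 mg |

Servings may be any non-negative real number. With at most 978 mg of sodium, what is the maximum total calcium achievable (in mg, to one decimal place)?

764.1 mg

Calcium per mg sodium: carrots 0.7812, hummus 0.2689, salmon 0.1316.
With no serving limits, spend the whole sodium allowance on carrots: 978 mg / 64 mg × 50 mg = 764.1 mg.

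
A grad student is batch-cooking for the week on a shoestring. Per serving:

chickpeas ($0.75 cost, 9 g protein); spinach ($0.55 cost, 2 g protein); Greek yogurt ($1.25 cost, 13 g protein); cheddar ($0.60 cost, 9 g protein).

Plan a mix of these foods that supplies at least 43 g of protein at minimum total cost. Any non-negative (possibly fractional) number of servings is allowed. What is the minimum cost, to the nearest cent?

Cost per g of protein: cheddar $0.0667, chickpeas $0.0833, Greek yogurt $0.0962, spinach $0.2750.
With no serving limits, use only cheddar: 43 g / 9 g = 4.778 servings × $0.60 = $2.87.

$2.87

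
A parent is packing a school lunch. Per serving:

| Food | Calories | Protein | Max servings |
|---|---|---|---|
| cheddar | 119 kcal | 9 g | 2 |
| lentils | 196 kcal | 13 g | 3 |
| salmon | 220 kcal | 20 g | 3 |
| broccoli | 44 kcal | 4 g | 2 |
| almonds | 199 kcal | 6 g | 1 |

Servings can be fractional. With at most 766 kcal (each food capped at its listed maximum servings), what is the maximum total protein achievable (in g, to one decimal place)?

69.4 g

Protein per kcal: salmon 0.09091, broccoli 0.09091, cheddar 0.07563, lentils 0.06633, almonds 0.03015.
Take 3 servings of salmon: uses 660 kcal, +60.0 g protein (running total 60.0 g).
Take 2 servings of broccoli: uses 88 kcal, +8.0 g protein (running total 68.0 g).
Take 0.1513 servings of cheddar: uses 18 kcal, +1.4 g protein (running total 69.4 g).
Greedy by best ratio exhausts the calories allowance optimally: 69.4 g.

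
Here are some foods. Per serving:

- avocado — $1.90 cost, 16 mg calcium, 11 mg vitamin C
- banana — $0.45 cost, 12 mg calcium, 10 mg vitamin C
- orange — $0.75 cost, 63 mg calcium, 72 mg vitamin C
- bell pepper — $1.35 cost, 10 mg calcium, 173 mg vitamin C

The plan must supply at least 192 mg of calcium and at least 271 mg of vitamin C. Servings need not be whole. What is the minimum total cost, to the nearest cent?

$2.68

An LP optimum is at a vertex; with two nutrient constraints at most two foods are used. Check each candidate.
avocado only: max(192/16, 271/11) = 24.64 servings → $46.81.
banana only: max(192/12, 271/10) = 27.1 servings → $12.20.
orange only: max(192/63, 271/72) = 3.764 servings → $2.82.
bell pepper only: max(192/10, 271/173) = 19.2 servings → $25.92.
avocado + banana: the both-tight solution has a negative serving — not a feasible corner.
avocado + orange: the both-tight solution has a negative serving — not a feasible corner.
avocado + bell pepper with both tight: 11.48 servings and 0.8367 servings → $22.94.
banana + orange with both targets exact would need a negative amount; discard.
banana + bell pepper with both tight: 15.44 servings and 0.6741 servings → $7.86.
orange + bell pepper with both tight: 2.997 servings and 0.3192 servings → $2.68.
So the least-cost plan costs $2.68.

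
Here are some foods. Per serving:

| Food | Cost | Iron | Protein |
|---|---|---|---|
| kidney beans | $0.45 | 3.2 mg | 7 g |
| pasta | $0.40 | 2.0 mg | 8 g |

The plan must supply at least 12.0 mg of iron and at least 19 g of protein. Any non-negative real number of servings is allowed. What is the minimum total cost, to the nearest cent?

Minimising a linear cost over {iron ≥ 12.0, protein ≥ 19, servings ≥ 0} — the optimum is at a vertex, using one or two foods.
kidney beans only: max(12.0/3.2, 19/7) = 3.75 servings → $1.69.
pasta only: max(12.0/2.0, 19/8) = 6 servings → $2.40.
kidney beans + pasta with both targets exact would need a negative amount; discard.
So the least-cost plan costs $1.69.

$1.69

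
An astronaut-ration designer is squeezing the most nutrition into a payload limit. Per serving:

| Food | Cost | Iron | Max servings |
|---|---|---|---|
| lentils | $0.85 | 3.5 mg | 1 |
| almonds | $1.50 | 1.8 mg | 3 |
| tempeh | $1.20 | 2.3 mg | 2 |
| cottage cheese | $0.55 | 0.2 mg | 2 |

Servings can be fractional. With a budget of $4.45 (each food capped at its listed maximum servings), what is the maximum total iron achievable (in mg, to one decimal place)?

Iron per dollar: lentils 4.118, tempeh 1.917, almonds 1.2, cottage cheese 0.3636.
Take 1 serving of lentils: spends $0.85, +3.5 mg iron (running total 3.5 mg).
Take 2 servings of tempeh: spends $2.40, +4.6 mg iron (running total 8.1 mg).
Take 0.8 servings of almonds: spends $1.20, +1.4 mg iron (running total 9.5 mg).
Filling greedily by iron-per-dollar is optimal for one linear limit, giving 9.5 mg.

9.5 mg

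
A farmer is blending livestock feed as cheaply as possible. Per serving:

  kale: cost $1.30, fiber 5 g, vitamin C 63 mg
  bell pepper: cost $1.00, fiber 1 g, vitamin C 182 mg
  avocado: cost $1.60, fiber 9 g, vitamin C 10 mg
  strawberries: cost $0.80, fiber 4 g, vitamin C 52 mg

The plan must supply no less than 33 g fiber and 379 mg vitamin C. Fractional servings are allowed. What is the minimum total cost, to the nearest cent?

With two linear requirements the optimum uses one or two foods; enumerate the corners.
kale only: max(33/5, 379/63) = 6.6 servings → $8.58.
bell pepper only: max(33/1, 379/182) = 33 servings → $33.00.
avocado only: max(33/9, 379/10) = 37.9 servings → $60.64.
strawberries only: max(33/4, 379/52) = 8.25 servings → $6.60.
kale + bell pepper with both targets exact would need a negative amount; discard.
kale + avocado with both tight: 5.959 servings and 0.3559 servings → $8.32.
kale + strawberries: the both-tight solution has a negative serving — not a feasible corner.
bell pepper + avocado with both tight: 1.893 servings and 3.456 servings → $7.42.
bell pepper + strawberries with both targets exact would need a negative amount; discard.
avocado + strawberries with both tight: 0.4673 servings and 7.199 servings → $6.51.
The minimum over all feasible corners is $6.51.

$6.51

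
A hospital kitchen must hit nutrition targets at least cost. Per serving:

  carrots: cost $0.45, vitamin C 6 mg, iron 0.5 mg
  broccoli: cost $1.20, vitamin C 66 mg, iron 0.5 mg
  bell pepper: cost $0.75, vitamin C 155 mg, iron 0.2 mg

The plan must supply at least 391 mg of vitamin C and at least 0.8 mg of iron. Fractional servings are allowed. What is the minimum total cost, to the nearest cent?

$2.14

carrots only: max(391/6, 0.8/0.5) = 65.17 servings → $29.32.
broccoli only: max(391/66, 0.8/0.5) = 5.924 servings → $7.11.
bell pepper only: max(391/155, 0.8/0.2) = 4 servings → $3.00.
carrots + broccoli: the both-tight solution has a negative serving — not a feasible corner.
carrots + bell pepper with both tight: 0.6003 servings and 2.499 servings → $2.14.
broccoli + bell pepper with both tight: 0.7123 servings and 2.219 servings → $2.52.
Cheapest feasible corner: $2.14.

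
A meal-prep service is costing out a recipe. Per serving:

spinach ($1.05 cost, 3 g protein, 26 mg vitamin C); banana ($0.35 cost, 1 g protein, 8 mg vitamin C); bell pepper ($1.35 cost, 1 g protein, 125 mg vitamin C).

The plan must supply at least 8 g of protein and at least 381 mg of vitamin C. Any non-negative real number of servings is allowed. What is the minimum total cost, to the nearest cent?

$5.48

spinach only: max(8/3, 381/26) = 14.65 servings → $15.39.
banana only: max(8/1, 381/8) = 47.62 servings → $16.67.
bell pepper only: max(8/1, 381/125) = 8 servings → $10.80.
spinach + banana: the both-tight solution has a negative serving — not a feasible corner.
spinach + bell pepper with both tight: 1.774 servings and 2.679 servings → $5.48.
banana + bell pepper with both tight: 5.291 servings and 2.709 servings → $5.51.
Cheapest feasible corner: $5.48.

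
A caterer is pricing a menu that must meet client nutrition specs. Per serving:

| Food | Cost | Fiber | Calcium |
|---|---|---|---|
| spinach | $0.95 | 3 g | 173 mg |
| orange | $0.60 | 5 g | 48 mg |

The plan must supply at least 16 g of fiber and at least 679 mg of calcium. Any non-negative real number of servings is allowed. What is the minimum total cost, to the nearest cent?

$4.07

The cheapest plan sits at a corner of the feasible region — with two constraints it uses at most two foods.
spinach only: max(16/3, 679/173) = 5.333 servings → $5.07.
orange only: max(16/5, 679/48) = 14.15 servings → $8.49.
spinach + orange with both tight: 3.644 servings and 1.014 servings → $4.07.
The minimum over all feasible corners is $4.07.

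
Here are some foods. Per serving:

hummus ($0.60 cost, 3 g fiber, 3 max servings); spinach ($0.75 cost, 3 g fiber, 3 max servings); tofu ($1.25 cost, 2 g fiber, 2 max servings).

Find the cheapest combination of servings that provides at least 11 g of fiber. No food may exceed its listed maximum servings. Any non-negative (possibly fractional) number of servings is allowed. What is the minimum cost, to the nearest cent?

$2.30

Cost per g of fiber: hummus $0.2000, spinach $0.2500, tofu $0.6250.
Take 3 servings of hummus: +9.0 g fiber for $1.80 (total $1.80, still need 2.0 g).
Take 0.6667 servings of spinach: +2.0 g fiber for $0.50 (total $2.30, still need 0.0 g).
Greedy by cheapest-per-g is optimal for a single linear constraint, so the minimum cost is $2.30.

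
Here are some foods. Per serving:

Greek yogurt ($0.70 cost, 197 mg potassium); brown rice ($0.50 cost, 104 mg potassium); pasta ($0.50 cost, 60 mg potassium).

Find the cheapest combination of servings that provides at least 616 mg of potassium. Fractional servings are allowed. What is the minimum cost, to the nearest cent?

Cost per mg of potassium: Greek yogurt $0.0036, brown rice $0.0048, pasta $0.0083.
With no serving limits, use only Greek yogurt: 616 mg / 197 mg = 3.127 servings × $0.70 = $2.19.

$2.19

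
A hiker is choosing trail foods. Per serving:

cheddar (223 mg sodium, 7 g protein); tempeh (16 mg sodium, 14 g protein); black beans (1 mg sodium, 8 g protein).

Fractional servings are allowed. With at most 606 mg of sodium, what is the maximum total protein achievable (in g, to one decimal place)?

4848.0 g

Protein per mg sodium: black beans 8, tempeh 0.875, cheddar 0.03139.
With no serving limits, spend the whole sodium allowance on black beans: 606 mg / 1 mg × 8 g = 4848.0 g.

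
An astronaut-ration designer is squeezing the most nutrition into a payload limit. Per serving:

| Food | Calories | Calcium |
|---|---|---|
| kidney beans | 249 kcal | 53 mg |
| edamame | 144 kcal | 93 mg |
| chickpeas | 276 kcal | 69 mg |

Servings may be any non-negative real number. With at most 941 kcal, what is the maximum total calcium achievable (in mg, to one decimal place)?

607.7 mg

Calcium per kcal: edamame 0.6458, chickpeas 0.25, kidney beans 0.2129.
With no serving limits, spend the whole calories allowance on edamame: 941 kcal / 144 kcal × 93 mg = 607.7 mg.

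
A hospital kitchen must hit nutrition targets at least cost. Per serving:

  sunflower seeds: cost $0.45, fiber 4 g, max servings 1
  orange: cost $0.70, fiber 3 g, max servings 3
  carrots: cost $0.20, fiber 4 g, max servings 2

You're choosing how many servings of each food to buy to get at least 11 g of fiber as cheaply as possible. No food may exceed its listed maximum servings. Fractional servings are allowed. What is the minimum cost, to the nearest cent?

$0.74

Cost per g of fiber: carrots $0.0500, sunflower seeds $0.1125, orange $0.2333.
Take 2 servings of carrots: +8.0 g fiber for $0.40 (total $0.40, still need 3.0 g).
Take 0.75 servings of sunflower seeds: +3.0 g fiber for $0.34 (total $0.74, still need 0.0 g).
Filling from the cheapest source first is optimal under one linear minimum: $0.74.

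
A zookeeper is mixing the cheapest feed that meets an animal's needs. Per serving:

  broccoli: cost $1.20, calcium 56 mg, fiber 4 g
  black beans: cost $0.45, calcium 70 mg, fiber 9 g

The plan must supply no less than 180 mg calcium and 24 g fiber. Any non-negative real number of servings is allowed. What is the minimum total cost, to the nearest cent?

Two binding constraints pin down two serving amounts, so the optimal mix uses at most two foods. The candidates are each food alone (scaled to the tighter of calcium/fiber) and each pair with both constraints tight.
broccoli only: max(180/56, 24/4) = 6 servings → $7.20.
black beans only: max(180/70, 24/9) = 2.667 servings → $1.20.
broccoli + black beans: intersection lies outside the first quadrant.
So the least-cost plan costs $1.20.

$1.20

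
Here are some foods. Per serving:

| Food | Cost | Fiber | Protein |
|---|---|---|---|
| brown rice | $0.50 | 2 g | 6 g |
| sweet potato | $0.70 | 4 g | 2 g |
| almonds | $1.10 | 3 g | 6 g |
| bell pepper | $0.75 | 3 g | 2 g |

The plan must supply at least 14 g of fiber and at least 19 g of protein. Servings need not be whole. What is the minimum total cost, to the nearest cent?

A basic optimal solution has at most two foods positive. Try each food alone and each pair with both targets met exactly.
brown rice only: max(14/2, 19/6) = 7 servings → $3.50.
sweet potato only: max(14/4, 19/2) = 9.5 servings → $6.65.
almonds only: max(14/3, 19/6) = 4.667 servings → $5.13.
bell pepper only: max(14/3, 19/2) = 9.5 servings → $7.12.
brown rice + sweet potato with both tight: 2.4 servings and 2.3 servings → $2.81.
brown rice + almonds with both targets exact would need a negative amount; discard.
brown rice + bell pepper with both tight: 2.071 servings and 3.286 servings → $3.50.
sweet potato + almonds with both tight: 1.5 servings and 2.667 servings → $3.98.
sweet potato + bell pepper with both targets exact would need a negative amount; discard.
almonds + bell pepper with both tight: 2.417 servings and 2.25 servings → $4.35.
So the least-cost plan costs $2.81.

$2.81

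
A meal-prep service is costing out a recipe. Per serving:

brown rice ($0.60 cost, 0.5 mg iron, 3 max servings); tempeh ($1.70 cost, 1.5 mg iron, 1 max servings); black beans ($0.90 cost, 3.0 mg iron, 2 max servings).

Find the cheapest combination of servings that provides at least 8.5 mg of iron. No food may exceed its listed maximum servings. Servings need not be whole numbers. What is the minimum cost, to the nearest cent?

$4.70

Cost per mg of iron: black beans $0.3000, tempeh $1.1333, brown rice $1.2000.
Take 2 servings of black beans: +6.0 mg iron for $1.80 (total $1.80, still need 2.5 mg).
Take 1 serving of tempeh: +1.5 mg iron for $1.70 (total $3.50, still need 1.0 mg).
Take 2 servings of brown rice: +1.0 mg iron for $1.20 (total $4.70, still need 0.0 mg).
Greedy by cheapest-per-mg is optimal for a single linear constraint, so the minimum cost is $4.70.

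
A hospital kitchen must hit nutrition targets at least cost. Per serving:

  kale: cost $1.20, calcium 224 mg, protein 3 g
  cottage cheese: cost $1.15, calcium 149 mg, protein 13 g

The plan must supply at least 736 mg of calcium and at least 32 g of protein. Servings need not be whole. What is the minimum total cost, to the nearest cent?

$4.65

At the optimum either one food covers both requirements or two foods hit both targets exactly; no other combination can be cheaper.
kale only: max(736/224, 32/3) = 10.67 servings → $12.80.
cottage cheese only: max(736/149, 32/13) = 4.94 servings → $5.68.
kale + cottage cheese with both tight: 1.947 servings and 2.012 servings → $4.65.
The minimum over all feasible corners is $4.65.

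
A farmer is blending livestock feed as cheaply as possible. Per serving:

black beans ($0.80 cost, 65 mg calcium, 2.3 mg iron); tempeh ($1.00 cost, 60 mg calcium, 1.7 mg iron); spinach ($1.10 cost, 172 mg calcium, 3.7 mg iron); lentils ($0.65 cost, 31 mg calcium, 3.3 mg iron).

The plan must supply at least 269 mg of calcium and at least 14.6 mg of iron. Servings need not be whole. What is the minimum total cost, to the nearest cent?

$3.23

For a min-cost LP with two ≥-constraints, a basic feasible solution has at most two positive variables.
black beans only: max(269/65, 14.6/2.3) = 6.348 servings → $5.08.
tempeh only: max(269/60, 14.6/1.7) = 8.588 servings → $8.59.
spinach only: max(269/172, 14.6/3.7) = 3.946 servings → $4.34.
lentils only: max(269/31, 14.6/3.3) = 8.677 servings → $5.64.
black beans + tempeh: intersection lies outside the first quadrant.
black beans + spinach: the both-tight solution has a negative serving — not a feasible corner.
black beans + lentils with both tight: 3.038 servings and 2.307 servings → $3.93.
tempeh + spinach with both targets exact would need a negative amount; discard.
tempeh + lentils with both tight: 2.994 servings and 2.882 servings → $4.87.
spinach + lentils with both tight: 0.9607 servings and 3.347 servings → $3.23.
Cheapest feasible corner: $3.23.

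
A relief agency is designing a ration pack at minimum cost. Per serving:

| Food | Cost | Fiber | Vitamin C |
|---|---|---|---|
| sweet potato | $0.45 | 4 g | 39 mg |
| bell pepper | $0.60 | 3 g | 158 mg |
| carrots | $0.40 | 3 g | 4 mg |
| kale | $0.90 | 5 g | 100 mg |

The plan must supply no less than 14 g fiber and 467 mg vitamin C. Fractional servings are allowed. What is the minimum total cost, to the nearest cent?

Minimising a linear cost over {fiber ≥ 14, vitamin C ≥ 467, servings ≥ 0} — the optimum is at a vertex, using one or two foods.
sweet potato only: max(14/4, 467/39) = 11.97 servings → $5.39.
bell pepper only: max(14/3, 467/158) = 4.667 servings → $2.80.
carrots only: max(14/3, 467/4) = 116.8 servings → $46.70.
kale only: max(14/5, 467/100) = 4.67 servings → $4.20.
sweet potato + bell pepper with both tight: 1.575 servings and 2.567 servings → $2.25.
sweet potato + carrots: intersection lies outside the first quadrant.
sweet potato + kale with both targets exact would need a negative amount; discard.
bell pepper + carrots with both tight: 2.911 servings and 1.755 servings → $2.45.
bell pepper + kale with both tight: 1.908 servings and 1.655 servings → $2.63.
carrots + kale: the both-tight solution has a negative serving — not a feasible corner.
So the least-cost plan costs $2.25.

$2.25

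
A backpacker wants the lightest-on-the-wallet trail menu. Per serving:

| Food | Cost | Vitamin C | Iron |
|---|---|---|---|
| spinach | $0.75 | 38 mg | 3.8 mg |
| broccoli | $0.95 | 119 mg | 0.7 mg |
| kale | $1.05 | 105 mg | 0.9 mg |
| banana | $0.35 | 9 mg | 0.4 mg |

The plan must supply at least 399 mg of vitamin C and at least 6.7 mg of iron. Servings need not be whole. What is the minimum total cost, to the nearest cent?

The cheapest plan sits at a corner of the feasible region — with two constraints it uses at most two foods.
spinach only: max(399/38, 6.7/3.8) = 10.5 servings → $7.88.
broccoli only: max(399/119, 6.7/0.7) = 9.571 servings → $9.09.
kale only: max(399/105, 6.7/0.9) = 7.444 servings → $7.82.
banana only: max(399/9, 6.7/0.4) = 44.33 servings → $15.52.
spinach + broccoli with both tight: 1.217 servings and 2.964 servings → $3.73.
spinach + kale with both tight: 0.9441 servings and 3.458 servings → $4.34.
spinach + banana with both targets exact would need a negative amount; discard.
broccoli + kale with both targets exact would need a negative amount; discard.
broccoli + banana with both tight: 2.404 servings and 12.54 servings → $6.67.
kale + banana with both tight: 2.929 servings and 10.16 servings → $6.63.
The minimum over all feasible corners is $3.73.

$3.73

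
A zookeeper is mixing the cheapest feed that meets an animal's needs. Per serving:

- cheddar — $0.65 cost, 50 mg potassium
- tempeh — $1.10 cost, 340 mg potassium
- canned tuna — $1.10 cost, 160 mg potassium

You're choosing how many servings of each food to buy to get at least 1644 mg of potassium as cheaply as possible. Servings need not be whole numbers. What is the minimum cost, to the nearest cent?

Cost per mg of potassium: tempeh $0.0032, canned tuna $0.0069, cheddar $0.0130.
With no serving limits, use only tempeh: 1644 mg / 340 mg = 4.835 servings × $1.10 = $5.32.

$5.32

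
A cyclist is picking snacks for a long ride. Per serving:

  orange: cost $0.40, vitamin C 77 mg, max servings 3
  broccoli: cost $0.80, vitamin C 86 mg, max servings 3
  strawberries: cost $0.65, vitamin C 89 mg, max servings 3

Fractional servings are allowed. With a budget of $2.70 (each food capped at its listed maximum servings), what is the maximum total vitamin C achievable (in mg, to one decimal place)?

436.4 mg

Vitamin C per dollar: orange 192.5, strawberries 136.9, broccoli 107.5.
Take 3 servings of orange: spends $1.20, +231.0 mg vitamin C (running total 231.0 mg).
Take 2.308 servings of strawberries: spends $1.50, +205.4 mg vitamin C (running total 436.4 mg).
Greedy by best ratio exhausts the cost allowance optimally: 436.4 mg.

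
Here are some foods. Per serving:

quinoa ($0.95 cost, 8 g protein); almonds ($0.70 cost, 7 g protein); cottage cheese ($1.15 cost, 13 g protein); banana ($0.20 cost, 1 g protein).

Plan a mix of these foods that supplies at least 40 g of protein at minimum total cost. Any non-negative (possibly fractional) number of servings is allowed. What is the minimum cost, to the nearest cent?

$3.54

Cost per g of protein: cottage cheese $0.0885, almonds $0.1000, quinoa $0.1187, banana $0.2000.
With no serving limits, use only cottage cheese: 40 g / 13 g = 3.077 servings × $1.15 = $3.54.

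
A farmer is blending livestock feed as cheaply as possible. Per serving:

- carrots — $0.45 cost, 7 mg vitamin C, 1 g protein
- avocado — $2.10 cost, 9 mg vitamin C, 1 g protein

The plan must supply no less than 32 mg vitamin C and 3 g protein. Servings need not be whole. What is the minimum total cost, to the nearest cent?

$2.06

This is a tiny linear program; its minimum lies at a vertex of the feasible set. List the vertices and price them.
carrots only: max(32/7, 3/1) = 4.571 servings → $2.06.
avocado only: max(32/9, 3/1) = 3.556 servings → $7.47.
carrots + avocado with both targets exact would need a negative amount; discard.
So the least-cost plan costs $2.06.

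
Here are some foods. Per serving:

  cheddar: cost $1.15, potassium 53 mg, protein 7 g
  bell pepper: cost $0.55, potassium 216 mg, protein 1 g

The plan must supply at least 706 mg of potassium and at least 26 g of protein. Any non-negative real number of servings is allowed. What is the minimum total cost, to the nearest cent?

$5.21

This is a tiny linear program; its minimum lies at a vertex of the feasible set. List the vertices and price them.
cheddar only: max(706/53, 26/7) = 13.32 servings → $15.32.
bell pepper only: max(706/216, 26/1) = 26 servings → $14.30.
cheddar + bell pepper with both tight: 3.365 servings and 2.443 servings → $5.21.
So the least-cost plan costs $5.21.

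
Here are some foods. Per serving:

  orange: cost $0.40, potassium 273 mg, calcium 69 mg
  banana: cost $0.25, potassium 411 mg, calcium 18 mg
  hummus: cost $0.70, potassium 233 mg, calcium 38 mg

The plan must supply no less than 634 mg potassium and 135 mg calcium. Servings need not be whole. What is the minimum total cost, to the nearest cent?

$0.83

A basic optimal solution has at most two foods positive. Try each food alone and each pair with both targets met exactly.
orange only: max(634/273, 135/69) = 2.322 servings → $0.93.
banana only: max(634/411, 135/18) = 7.5 servings → $1.88.
hummus only: max(634/233, 135/38) = 3.553 servings → $2.49.
orange + banana with both tight: 1.88 servings and 0.2939 servings → $0.83.
orange + hummus with both tight: 1.291 servings and 1.208 servings → $1.36.
banana + hummus: the both-tight solution has a negative serving — not a feasible corner.
So the least-cost plan costs $0.83.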